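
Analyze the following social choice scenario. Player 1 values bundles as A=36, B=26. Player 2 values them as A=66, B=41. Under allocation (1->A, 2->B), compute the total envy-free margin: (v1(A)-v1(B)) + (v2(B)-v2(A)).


Step 1: Player 1's margin = v1(A) - v1(B) = 36 - 26 = 10
Step 2: Player 2's margin = v2(B) - v2(A) = 41 - 66 = -25
Step 3: Total margin = 10 + -25 = -15

-15


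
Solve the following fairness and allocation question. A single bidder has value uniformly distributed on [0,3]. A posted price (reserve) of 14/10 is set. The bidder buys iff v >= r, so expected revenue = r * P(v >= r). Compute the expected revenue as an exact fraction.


Step 1: Posted price r = 7/5, value support [0,3]
Step 2: P(v >= r) = (3 - 7/5)/3 = 8/15
Step 3: Expected revenue = r * P(v >= r) = 7/5 * 8/15
Step 4: Revenue = 56/75

56/75


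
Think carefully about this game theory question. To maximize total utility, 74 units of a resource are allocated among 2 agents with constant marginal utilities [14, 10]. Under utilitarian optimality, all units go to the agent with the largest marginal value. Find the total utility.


Step 1: The marginal utilities are [14, 10]
Step 2: The highest marginal utility is 14
Step 3: All 74 units go to that agent
Step 4: Total utility = 14 * 74 = 1036

1036


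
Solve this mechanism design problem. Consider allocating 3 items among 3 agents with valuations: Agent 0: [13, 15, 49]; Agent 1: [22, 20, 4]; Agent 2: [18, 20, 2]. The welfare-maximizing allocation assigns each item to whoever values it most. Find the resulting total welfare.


Step 1: For each item, find the maximum value among all agents.
Step 2: Item 0 -> Agent 1 (value 22)
Step 3: Item 1 -> Agent 1 (value 20)
Step 4: Item 2 -> Agent 0 (value 49)
Step 5: Total welfare = 22 + 20 + 49 = 91

91


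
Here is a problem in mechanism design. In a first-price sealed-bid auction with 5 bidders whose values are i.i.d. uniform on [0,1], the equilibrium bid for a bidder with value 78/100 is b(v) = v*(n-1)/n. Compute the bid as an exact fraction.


Step 1: The symmetric BNE bidding function is b(v) = v * (n-1) / n
Step 2: Substitute v = 39/50 and n = 5
Step 3: b = 39/50 * 4/5
Step 4: b = 78/125

78/125


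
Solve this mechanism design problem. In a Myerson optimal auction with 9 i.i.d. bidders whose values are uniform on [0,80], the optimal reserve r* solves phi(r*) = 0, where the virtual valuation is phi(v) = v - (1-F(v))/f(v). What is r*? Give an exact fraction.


Step 1: For U[0,80], F(v) = v/80 and f(v) = 1/80
Step 2: phi(v) = v - (1 - v/80)/(1/80) = v - (80 - v) = 2v - 80
Step 3: Set phi(r*) = 0: 2r* - 80 = 0
Step 4: r* = 80/2 = 40 (the number of bidders n = 9 does not enter)

40


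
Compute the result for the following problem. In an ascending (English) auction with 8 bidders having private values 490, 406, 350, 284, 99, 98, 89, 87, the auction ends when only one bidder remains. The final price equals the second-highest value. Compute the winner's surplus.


Step 1: Identify the highest value: 490
Step 2: Identify the second-highest value: 406
Step 3: The final price = second-highest value = 406
Step 4: Surplus = 490 - 406 = 84

84


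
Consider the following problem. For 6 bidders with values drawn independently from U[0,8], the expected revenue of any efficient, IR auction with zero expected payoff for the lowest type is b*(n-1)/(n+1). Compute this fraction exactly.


Step 1: By Revenue Equivalence, expected revenue = b*(n-1)/(n+1)
Step 2: Substituting n = 6, b = 8
Step 3: Revenue = 8*(6-1)/(6+1) = 8*5/7
Step 4: Revenue = 40/7

40/7


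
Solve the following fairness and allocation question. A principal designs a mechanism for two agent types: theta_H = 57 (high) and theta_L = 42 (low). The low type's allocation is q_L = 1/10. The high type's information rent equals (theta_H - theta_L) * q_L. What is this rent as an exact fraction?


Step 1: theta_H - theta_L = 57 - 42 = 15
Step 2: Information rent = (theta_H - theta_L) * q_L
Step 3: = 15 * 1/10
Step 4: = 3/2

3/2


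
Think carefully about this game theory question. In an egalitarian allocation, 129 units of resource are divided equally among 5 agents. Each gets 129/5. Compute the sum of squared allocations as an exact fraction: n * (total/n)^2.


Step 1: Each agent's share = 129/5
Step 2: Square of each share = (129/5)^2 = 16641/25
Step 3: Sum of squares = 5 * 16641/25 = 16641/5

16641/5


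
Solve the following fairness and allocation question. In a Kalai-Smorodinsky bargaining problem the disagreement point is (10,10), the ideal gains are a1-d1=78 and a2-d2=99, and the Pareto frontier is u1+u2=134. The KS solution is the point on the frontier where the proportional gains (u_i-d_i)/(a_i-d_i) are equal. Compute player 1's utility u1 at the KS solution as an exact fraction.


Step 1: At the KS point, (u1-d1)/r1 = (u2-d2)/r2 = t and u1+u2 = 134
Step 2: u1 = d1 + r1*t and u2 = d2 + r2*t, so (d1 + r1*t) + (d2 + r2*t) = 134
Step 3: t = (134 - 10 - 10)/(78 + 99) = 114/177 = 38/59
Step 4: u1 = d1 + r1*t = 10 + 78 * 38/59 = 3554/59
Step 5: (Check: u2 = d2 + r2*t = 4352/59; u1+u2 = 3554/59 + 4352/59 = 134, on the frontier.)

3554/59


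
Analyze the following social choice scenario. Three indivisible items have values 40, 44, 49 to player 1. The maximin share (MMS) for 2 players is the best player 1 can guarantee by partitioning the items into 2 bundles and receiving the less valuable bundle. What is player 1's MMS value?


Step 1: Item values = 40, 44, 49
Step 2: Enumerate all 2-bundle partitions and take the smaller bundle:
  Partition 1: {40} vs {44,49} -> bundles 40, 93; min = 40
  Partition 2: {44} vs {40,49} -> bundles 44, 89; min = 44
  Partition 3: {49} vs {40,44} -> bundles 49, 84; min = 49
Step 3: MMS = max(40, 44, 49) = 49

49


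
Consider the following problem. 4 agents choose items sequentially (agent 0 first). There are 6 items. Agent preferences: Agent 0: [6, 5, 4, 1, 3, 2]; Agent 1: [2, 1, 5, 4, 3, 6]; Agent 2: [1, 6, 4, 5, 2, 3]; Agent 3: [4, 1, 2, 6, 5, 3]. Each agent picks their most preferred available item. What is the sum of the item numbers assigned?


Step 1: Agent 0 picks item 6
Step 2: Agent 1 picks item 2
Step 3: Agent 2 picks item 1
Step 4: Agent 3 picks item 4
Step 5: Sum = 6 + 2 + 1 + 4 = 13

13


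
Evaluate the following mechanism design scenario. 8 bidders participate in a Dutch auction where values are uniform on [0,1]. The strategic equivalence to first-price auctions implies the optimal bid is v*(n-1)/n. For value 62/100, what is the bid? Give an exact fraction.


Step 1: Dutch auctions are strategically equivalent to first-price auctions
Step 2: The equilibrium bid is b(v) = v*(n-1)/n
Step 3: b = 31/50 * 7/8
Step 4: b = 217/400

217/400


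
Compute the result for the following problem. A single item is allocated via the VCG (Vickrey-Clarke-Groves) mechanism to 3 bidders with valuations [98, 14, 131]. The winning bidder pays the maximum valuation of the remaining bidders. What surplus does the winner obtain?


Step 1: The winner is the agent with the highest value: agent 2 with value 131
Step 2: Values of other agents: [98, 14]
Step 3: VCG payment = max of others' values = 98
Step 4: Surplus = 131 - 98 = 33

33


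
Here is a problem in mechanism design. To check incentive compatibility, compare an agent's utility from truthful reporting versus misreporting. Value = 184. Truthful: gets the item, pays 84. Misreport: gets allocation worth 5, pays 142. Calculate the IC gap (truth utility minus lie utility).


Step 1: U(truth) = value - payment = 184 - 84 = 100
Step 2: U(lie) = allocation - payment = 5 - 142 = -137
Step 3: IC gap = 100 - (-137) = 237

237


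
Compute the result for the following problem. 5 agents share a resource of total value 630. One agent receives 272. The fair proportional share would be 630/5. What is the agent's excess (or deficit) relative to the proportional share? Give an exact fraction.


Step 1: Proportional share = 630/5 = 126
Step 2: Agent's actual allocation = 272
Step 3: Excess = 272 - 126 = 146

146


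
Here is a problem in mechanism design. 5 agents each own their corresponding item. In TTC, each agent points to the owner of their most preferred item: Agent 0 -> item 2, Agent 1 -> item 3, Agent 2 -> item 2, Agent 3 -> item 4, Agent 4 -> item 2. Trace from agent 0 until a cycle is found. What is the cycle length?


Step 1: Trace the pointer graph from agent 0: 0 -> 2 -> 2
Step 2: A cycle is detected when we revisit agent 2
Step 3: The cycle is: 2 -> 2
Step 4: Cycle length = 1

1


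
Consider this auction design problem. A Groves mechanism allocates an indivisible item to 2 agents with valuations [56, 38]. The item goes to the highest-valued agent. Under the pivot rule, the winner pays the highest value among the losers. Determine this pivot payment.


Step 1: The efficient winner is agent 0 with value 56
Step 2: Other agents' values: [38]
Step 3: Pivot payment = max(others) = 38
Step 4: The winner pays 38

38


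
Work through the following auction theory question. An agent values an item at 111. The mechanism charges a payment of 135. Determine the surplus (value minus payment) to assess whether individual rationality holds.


Step 1: Surplus = value - payment = 111 - 135 = -24
Step 2: IR is violated (surplus < 0)

-24


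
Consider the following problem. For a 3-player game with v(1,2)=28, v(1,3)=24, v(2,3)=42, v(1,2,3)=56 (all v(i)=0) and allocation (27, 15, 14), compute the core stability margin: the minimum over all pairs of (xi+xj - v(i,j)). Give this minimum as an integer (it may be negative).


Step 1: Slack for coalition (1,2): x1+x2 - v12 = 42 - 28 = 14
Step 2: Slack for coalition (1,3): x1+x3 - v13 = 41 - 24 = 17
Step 3: Slack for coalition (2,3): x2+x3 - v23 = 29 - 42 = -13
Step 4: Minimum slack = min(14, 17, -13) = -13, attained by (2,3); coalition (2,3) can block (slack < 0), so the allocation is not in the core

-13


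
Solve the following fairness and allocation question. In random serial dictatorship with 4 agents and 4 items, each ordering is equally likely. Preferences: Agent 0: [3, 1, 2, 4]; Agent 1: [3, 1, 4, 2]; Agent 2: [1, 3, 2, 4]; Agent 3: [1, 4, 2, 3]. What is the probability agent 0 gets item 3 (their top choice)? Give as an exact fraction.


Step 1: Agent 0 wants item 3
Step 2: There are 24 possible orderings of agents
Step 3: In 11 orderings, agent 0 gets item 3
Step 4: Probability = 11/24

11/24


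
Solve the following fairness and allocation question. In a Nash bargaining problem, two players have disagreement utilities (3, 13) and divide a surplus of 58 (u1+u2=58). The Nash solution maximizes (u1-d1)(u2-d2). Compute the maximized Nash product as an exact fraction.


Step 1: The Nash solution splits surplus symmetrically above the disagreement point
Step 2: u1 = (total + d1 - d2)/2 = (58 + 3 - 13)/2 = 24
Step 3: u2 = (total - d1 + d2)/2 = (58 - 3 + 13)/2 = 34
Step 4: Nash product = (24 - 3) * (34 - 13)
Step 5: = 21 * 21 = 441

441


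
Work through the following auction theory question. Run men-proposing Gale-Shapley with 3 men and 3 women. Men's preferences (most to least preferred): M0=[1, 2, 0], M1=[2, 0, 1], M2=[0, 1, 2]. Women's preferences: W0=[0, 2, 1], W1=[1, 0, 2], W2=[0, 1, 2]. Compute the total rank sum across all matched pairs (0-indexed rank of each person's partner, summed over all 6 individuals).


Step 1: Run Gale-Shapley (men propose, women hold best offer):
  M0 proposes to W1; she accepts
  M1 proposes to W2; she accepts
  M2 proposes to W0; she accepts
Step 2: Final matching: W0-M2, W1-M0, W2-M1
Step 3: 0-indexed ranks (man's rank of his match, then woman's): 0 + 1 + 0 + 1 + 0 + 1
Step 4: Total rank sum = 3

3


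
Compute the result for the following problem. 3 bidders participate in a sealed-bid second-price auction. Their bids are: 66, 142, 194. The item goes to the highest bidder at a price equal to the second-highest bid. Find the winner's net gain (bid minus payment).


Step 1: Sort bids in descending order: 194, 142, 66
Step 2: The winning bid is the highest: 194
Step 3: The payment equals the second-highest bid: 142
Step 4: Surplus = winner's bid - payment = 194 - 142 = 52

52


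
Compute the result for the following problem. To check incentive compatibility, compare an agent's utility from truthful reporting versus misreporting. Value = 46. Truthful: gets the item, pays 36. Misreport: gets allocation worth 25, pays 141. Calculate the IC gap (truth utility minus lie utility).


Step 1: U(truth) = value - payment = 46 - 36 = 10
Step 2: U(lie) = allocation - payment = 25 - 141 = -116
Step 3: IC gap = 10 - (-116) = 126

126


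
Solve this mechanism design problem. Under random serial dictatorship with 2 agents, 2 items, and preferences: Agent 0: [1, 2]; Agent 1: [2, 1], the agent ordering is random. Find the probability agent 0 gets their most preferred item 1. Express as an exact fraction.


Step 1: Agent 0 wants item 1
Step 2: There are 2 possible orderings of agents
Step 3: In 2 orderings, agent 0 gets item 1
Step 4: Probability = 2/2 = 1

1


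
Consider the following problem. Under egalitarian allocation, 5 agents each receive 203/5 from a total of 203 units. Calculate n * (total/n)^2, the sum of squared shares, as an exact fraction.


Step 1: Each agent's share = 203/5
Step 2: Square of each share = (203/5)^2 = 41209/25
Step 3: Sum of squares = 5 * 41209/25 = 41209/5

41209/5


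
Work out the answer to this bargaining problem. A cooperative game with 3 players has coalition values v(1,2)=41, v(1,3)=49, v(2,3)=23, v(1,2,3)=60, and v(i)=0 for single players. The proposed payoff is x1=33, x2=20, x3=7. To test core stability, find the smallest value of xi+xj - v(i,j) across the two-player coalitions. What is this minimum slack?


Step 1: Slack for coalition (1,2): x1+x2 - v12 = 53 - 41 = 12
Step 2: Slack for coalition (1,3): x1+x3 - v13 = 40 - 49 = -9
Step 3: Slack for coalition (2,3): x2+x3 - v23 = 27 - 23 = 4
Step 4: Minimum slack = min(12, -9, 4) = -9, attained by (1,3); coalition (1,3) can block (slack < 0), so the allocation is not in the core

-9


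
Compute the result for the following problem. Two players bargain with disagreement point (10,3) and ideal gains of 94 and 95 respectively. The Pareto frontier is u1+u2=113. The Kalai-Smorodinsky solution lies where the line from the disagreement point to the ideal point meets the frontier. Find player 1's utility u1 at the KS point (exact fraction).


Step 1: At the KS point, (u1-d1)/r1 = (u2-d2)/r2 = t and u1+u2 = 113
Step 2: u1 = d1 + r1*t and u2 = d2 + r2*t, so (d1 + r1*t) + (d2 + r2*t) = 113
Step 3: t = (113 - 10 - 3)/(94 + 95) = 100/189
Step 4: u1 = d1 + r1*t = 10 + 94 * 100/189 = 11290/189
Step 5: (Check: u2 = d2 + r2*t = 10067/189; u1+u2 = 11290/189 + 10067/189 = 113, on the frontier.)

11290/189


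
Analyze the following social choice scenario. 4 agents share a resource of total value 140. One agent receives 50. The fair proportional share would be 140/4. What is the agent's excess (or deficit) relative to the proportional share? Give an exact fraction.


Step 1: Proportional share = 140/4 = 35
Step 2: Agent's actual allocation = 50
Step 3: Excess = 50 - 35 = 15

15


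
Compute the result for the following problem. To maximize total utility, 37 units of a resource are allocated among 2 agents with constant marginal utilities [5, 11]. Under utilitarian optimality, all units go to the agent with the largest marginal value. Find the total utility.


Step 1: The marginal utilities are [5, 11]
Step 2: The highest marginal utility is 11
Step 3: All 37 units go to that agent
Step 4: Total utility = 11 * 37 = 407

407


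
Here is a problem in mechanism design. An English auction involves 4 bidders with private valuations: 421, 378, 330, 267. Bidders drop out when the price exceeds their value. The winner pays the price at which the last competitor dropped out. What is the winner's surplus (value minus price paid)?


Step 1: Identify the highest value: 421
Step 2: Identify the second-highest value: 378
Step 3: The final price = second-highest value = 378
Step 4: Surplus = 421 - 378 = 43

43


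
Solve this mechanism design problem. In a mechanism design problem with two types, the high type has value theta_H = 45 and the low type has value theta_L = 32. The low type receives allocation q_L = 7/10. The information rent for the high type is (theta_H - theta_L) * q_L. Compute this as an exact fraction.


Step 1: theta_H - theta_L = 45 - 32 = 13
Step 2: Information rent = (theta_H - theta_L) * q_L
Step 3: = 13 * 7/10
Step 4: = 91/10

91/10


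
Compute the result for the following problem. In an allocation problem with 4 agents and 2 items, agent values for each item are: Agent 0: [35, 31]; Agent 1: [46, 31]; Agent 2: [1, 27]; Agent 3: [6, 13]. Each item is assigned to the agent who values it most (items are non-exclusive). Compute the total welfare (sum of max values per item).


Step 1: For each item, find the maximum value among all agents.
Step 2: Item 0 -> Agent 1 (value 46)
Step 3: Item 1 -> Agent 0 (value 31)
Step 4: Total welfare = 46 + 31 = 77

77


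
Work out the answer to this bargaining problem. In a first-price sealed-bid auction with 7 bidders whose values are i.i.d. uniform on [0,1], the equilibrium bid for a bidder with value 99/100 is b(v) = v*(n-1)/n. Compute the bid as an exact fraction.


Step 1: The symmetric BNE bidding function is b(v) = v * (n-1) / n
Step 2: Substitute v = 99/100 and n = 7
Step 3: b = 99/100 * 6/7
Step 4: b = 297/350

297/350


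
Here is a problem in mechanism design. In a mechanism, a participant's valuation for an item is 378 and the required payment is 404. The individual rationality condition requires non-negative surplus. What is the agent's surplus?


Step 1: Surplus = value - payment = 378 - 404 = -26
Step 2: IR is violated (surplus < 0)

-26


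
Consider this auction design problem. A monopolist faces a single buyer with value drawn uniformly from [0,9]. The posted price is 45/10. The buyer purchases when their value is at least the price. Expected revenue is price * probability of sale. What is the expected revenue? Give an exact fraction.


Step 1: Posted price r = 9/2, value support [0,9]
Step 2: P(v >= r) = (9 - 9/2)/9 = 1/2
Step 3: Expected revenue = r * P(v >= r) = 9/2 * 1/2
Step 4: Revenue = 9/4

9/4


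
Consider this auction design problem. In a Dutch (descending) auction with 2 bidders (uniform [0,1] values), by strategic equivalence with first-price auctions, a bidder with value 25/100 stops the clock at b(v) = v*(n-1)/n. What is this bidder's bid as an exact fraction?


Step 1: Dutch auctions are strategically equivalent to first-price auctions
Step 2: The equilibrium bid is b(v) = v*(n-1)/n
Step 3: b = 1/4 * 1/2
Step 4: b = 1/8

1/8


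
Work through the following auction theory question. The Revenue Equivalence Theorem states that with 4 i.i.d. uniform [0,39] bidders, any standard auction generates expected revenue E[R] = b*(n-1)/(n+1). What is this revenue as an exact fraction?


Step 1: By Revenue Equivalence, expected revenue = b*(n-1)/(n+1)
Step 2: Substituting n = 4, b = 39
Step 3: Revenue = 39*(4-1)/(4+1) = 39*3/5
Step 4: Revenue = 117/5

117/5


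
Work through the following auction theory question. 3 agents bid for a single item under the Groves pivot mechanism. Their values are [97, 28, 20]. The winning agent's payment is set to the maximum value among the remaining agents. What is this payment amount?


Step 1: The efficient winner is agent 0 with value 97
Step 2: Other agents' values: [28, 20]
Step 3: Pivot payment = max(others) = 28
Step 4: The winner pays 28

28


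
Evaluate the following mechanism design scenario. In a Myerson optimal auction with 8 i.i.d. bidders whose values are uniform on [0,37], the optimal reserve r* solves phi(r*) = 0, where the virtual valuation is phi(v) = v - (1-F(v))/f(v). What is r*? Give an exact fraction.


Step 1: For U[0,37], F(v) = v/37 and f(v) = 1/37
Step 2: phi(v) = v - (1 - v/37)/(1/37) = v - (37 - v) = 2v - 37
Step 3: Set phi(r*) = 0: 2r* - 37 = 0
Step 4: r* = 37/2 (the number of bidders n = 8 does not enter)

37/2


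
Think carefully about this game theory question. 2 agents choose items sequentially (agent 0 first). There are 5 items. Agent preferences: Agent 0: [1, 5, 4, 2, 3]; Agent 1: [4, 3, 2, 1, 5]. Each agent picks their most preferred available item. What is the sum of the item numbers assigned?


Step 1: Agent 0 picks item 1
Step 2: Agent 1 picks item 4
Step 3: Sum = 1 + 4 = 5

5


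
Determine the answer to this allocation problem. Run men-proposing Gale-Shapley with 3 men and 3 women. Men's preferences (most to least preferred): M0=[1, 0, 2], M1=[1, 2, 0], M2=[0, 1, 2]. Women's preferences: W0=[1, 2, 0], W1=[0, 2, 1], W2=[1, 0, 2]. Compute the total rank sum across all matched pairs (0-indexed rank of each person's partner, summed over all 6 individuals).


Step 1: Run Gale-Shapley (men propose, women hold best offer):
  M0 proposes to W1; she accepts
  M1 proposes to W1; rejected
  M1 proposes to W2; she accepts
  M2 proposes to W0; she accepts
Step 2: Final matching: W0-M2, W1-M0, W2-M1
Step 3: 0-indexed ranks (man's rank of his match, then woman's): 0 + 1 + 0 + 0 + 1 + 0
Step 4: Total rank sum = 2

2


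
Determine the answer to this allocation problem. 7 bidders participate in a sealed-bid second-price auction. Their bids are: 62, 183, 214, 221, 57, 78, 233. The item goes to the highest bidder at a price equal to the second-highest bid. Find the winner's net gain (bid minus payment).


Step 1: Sort bids in descending order: 233, 221, 214, 183, 78, 62, 57
Step 2: The winning bid is the highest: 233
Step 3: The payment equals the second-highest bid: 221
Step 4: Surplus = winner's bid - payment = 233 - 221 = 12

12


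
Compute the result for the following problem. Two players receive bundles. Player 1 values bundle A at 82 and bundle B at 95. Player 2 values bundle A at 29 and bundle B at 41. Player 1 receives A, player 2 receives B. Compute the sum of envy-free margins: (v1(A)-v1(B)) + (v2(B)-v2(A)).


Step 1: Player 1's margin = v1(A) - v1(B) = 82 - 95 = -13
Step 2: Player 2's margin = v2(B) - v2(A) = 41 - 29 = 12
Step 3: Total margin = -13 + 12 = -1

-1


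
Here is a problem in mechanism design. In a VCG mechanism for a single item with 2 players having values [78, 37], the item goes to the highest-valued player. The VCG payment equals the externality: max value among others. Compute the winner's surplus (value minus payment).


Step 1: The winner is the agent with the highest value: agent 0 with value 78
Step 2: Values of other agents: [37]
Step 3: VCG payment = max of others' values = 37
Step 4: Surplus = 78 - 37 = 41

41


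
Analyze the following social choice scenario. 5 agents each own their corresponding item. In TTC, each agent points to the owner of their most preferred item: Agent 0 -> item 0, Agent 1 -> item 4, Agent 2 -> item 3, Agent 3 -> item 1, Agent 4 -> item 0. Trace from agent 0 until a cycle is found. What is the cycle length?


Step 1: Trace the pointer graph from agent 0: 0 -> 0
Step 2: A cycle is detected when we revisit agent 0
Step 3: The cycle is: 0 -> 0
Step 4: Cycle length = 1

1


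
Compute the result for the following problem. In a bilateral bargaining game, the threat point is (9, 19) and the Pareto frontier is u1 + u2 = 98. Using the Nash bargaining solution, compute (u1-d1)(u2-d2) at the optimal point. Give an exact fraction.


Step 1: The Nash solution splits surplus symmetrically above the disagreement point
Step 2: u1 = (total + d1 - d2)/2 = (98 + 9 - 19)/2 = 44
Step 3: u2 = (total - d1 + d2)/2 = (98 - 9 + 19)/2 = 54
Step 4: Nash product = (44 - 9) * (54 - 19)
Step 5: = 35 * 35 = 1225

1225


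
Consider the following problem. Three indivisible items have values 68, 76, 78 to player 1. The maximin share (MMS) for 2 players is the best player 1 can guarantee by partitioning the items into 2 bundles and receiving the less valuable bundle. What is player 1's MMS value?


Step 1: Item values = 68, 76, 78
Step 2: Enumerate all 2-bundle partitions and take the smaller bundle:
  Partition 1: {68} vs {76,78} -> bundles 68, 154; min = 68
  Partition 2: {76} vs {68,78} -> bundles 76, 146; min = 76
  Partition 3: {78} vs {68,76} -> bundles 78, 144; min = 78
Step 3: MMS = max(68, 76, 78) = 78

78


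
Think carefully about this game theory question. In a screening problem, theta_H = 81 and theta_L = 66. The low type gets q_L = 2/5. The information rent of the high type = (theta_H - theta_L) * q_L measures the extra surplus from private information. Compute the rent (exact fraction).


Step 1: theta_H - theta_L = 81 - 66 = 15
Step 2: Information rent = (theta_H - theta_L) * q_L
Step 3: = 15 * 2/5
Step 4: = 6

6


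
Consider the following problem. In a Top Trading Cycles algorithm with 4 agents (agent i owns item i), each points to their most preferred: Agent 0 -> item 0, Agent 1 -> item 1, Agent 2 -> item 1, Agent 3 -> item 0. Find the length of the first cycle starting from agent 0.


Step 1: Trace the pointer graph from agent 0: 0 -> 0
Step 2: A cycle is detected when we revisit agent 0
Step 3: The cycle is: 0 -> 0
Step 4: Cycle length = 1

1


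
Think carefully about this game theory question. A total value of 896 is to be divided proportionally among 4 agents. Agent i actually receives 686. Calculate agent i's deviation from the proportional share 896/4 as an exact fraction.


Step 1: Proportional share = 896/4 = 224
Step 2: Agent's actual allocation = 686
Step 3: Excess = 686 - 224 = 462

462


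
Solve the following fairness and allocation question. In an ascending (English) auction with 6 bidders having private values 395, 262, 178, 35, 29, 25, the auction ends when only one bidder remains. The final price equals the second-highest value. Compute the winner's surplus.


Step 1: Identify the highest value: 395
Step 2: Identify the second-highest value: 262
Step 3: The final price = second-highest value = 262
Step 4: Surplus = 395 - 262 = 133

133


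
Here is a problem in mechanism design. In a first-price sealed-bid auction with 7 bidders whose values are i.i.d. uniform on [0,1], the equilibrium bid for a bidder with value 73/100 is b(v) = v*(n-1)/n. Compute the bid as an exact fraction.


Step 1: The symmetric BNE bidding function is b(v) = v * (n-1) / n
Step 2: Substitute v = 73/100 and n = 7
Step 3: b = 73/100 * 6/7
Step 4: b = 219/350

219/350


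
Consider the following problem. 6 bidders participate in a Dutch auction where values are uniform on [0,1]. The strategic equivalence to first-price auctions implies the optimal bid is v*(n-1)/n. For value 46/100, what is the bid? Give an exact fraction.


Step 1: Dutch auctions are strategically equivalent to first-price auctions
Step 2: The equilibrium bid is b(v) = v*(n-1)/n
Step 3: b = 23/50 * 5/6
Step 4: b = 23/60

23/60


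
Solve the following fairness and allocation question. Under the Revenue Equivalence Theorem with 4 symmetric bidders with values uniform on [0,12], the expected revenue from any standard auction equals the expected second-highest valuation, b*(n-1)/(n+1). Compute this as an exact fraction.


Step 1: By Revenue Equivalence, expected revenue = b*(n-1)/(n+1)
Step 2: Substituting n = 4, b = 12
Step 3: Revenue = 12*(4-1)/(4+1) = 12*3/5
Step 4: Revenue = 36/5

36/5


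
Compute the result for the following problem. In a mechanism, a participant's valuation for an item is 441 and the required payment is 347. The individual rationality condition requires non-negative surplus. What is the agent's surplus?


Step 1: Surplus = value - payment = 441 - 347 = 94
Step 2: IR is satisfied (surplus >= 0)

94


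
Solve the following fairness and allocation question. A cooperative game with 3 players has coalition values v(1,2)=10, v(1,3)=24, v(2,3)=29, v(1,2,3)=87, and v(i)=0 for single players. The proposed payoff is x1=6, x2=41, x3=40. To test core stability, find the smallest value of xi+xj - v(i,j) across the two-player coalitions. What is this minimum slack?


Step 1: Slack for coalition (1,2): x1+x2 - v12 = 47 - 10 = 37
Step 2: Slack for coalition (1,3): x1+x3 - v13 = 46 - 24 = 22
Step 3: Slack for coalition (2,3): x2+x3 - v23 = 81 - 29 = 52
Step 4: Minimum slack = min(37, 22, 52) = 22, attained by (1,3); no pair can gain by deviating, so the allocation is in the core

22


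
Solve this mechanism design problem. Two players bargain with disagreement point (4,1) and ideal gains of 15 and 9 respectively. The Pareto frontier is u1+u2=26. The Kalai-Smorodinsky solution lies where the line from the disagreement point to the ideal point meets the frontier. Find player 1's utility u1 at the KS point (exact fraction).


Step 1: At the KS point, (u1-d1)/r1 = (u2-d2)/r2 = t and u1+u2 = 26
Step 2: u1 = d1 + r1*t and u2 = d2 + r2*t, so (d1 + r1*t) + (d2 + r2*t) = 26
Step 3: t = (26 - 4 - 1)/(15 + 9) = 21/24 = 7/8
Step 4: u1 = d1 + r1*t = 4 + 15 * 7/8 = 137/8
Step 5: (Check: u2 = d2 + r2*t = 71/8; u1+u2 = 137/8 + 71/8 = 26, on the frontier.)

137/8


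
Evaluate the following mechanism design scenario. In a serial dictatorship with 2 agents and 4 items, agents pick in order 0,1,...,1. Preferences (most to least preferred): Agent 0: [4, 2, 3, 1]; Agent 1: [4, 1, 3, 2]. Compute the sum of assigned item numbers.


Step 1: Agent 0 picks item 4
Step 2: Agent 1 picks item 1
Step 3: Sum = 4 + 1 = 5

5


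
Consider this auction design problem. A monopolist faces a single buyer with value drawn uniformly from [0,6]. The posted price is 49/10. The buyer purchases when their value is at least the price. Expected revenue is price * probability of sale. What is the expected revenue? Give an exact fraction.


Step 1: Posted price r = 49/10, value support [0,6]
Step 2: P(v >= r) = (6 - 49/10)/6 = 11/60
Step 3: Expected revenue = r * P(v >= r) = 49/10 * 11/60
Step 4: Revenue = 539/600

539/600


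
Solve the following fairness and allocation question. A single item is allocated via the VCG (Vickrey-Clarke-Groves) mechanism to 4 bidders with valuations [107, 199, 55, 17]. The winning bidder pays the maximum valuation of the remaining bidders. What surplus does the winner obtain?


Step 1: The winner is the agent with the highest value: agent 1 with value 199
Step 2: Values of other agents: [107, 55, 17]
Step 3: VCG payment = max of others' values = 107
Step 4: Surplus = 199 - 107 = 92

92


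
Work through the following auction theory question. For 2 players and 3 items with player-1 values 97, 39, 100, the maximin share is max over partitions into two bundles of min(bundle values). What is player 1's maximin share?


Step 1: Item values = 97, 39, 100
Step 2: Enumerate all 2-bundle partitions and take the smaller bundle:
  Partition 1: {97} vs {39,100} -> bundles 97, 139; min = 97
  Partition 2: {39} vs {97,100} -> bundles 39, 197; min = 39
  Partition 3: {100} vs {97,39} -> bundles 100, 136; min = 100
Step 3: MMS = max(97, 39, 100) = 100

100


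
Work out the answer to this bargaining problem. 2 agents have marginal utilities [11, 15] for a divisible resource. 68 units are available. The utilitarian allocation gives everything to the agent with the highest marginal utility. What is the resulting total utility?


Step 1: The marginal utilities are [11, 15]
Step 2: The highest marginal utility is 15
Step 3: All 68 units go to that agent
Step 4: Total utility = 15 * 68 = 1020

1020


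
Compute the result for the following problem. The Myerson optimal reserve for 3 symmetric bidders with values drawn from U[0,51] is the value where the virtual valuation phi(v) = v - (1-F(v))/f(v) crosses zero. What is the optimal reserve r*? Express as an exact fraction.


Step 1: For U[0,51], F(v) = v/51 and f(v) = 1/51
Step 2: phi(v) = v - (1 - v/51)/(1/51) = v - (51 - v) = 2v - 51
Step 3: Set phi(r*) = 0: 2r* - 51 = 0
Step 4: r* = 51/2 (the number of bidders n = 3 does not enter)

51/2


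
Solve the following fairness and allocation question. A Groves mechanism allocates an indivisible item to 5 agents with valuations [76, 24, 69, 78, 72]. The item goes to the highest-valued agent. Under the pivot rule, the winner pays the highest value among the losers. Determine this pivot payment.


Step 1: The efficient winner is agent 3 with value 78
Step 2: Other agents' values: [76, 24, 69, 72]
Step 3: Pivot payment = max(others) = 76
Step 4: The winner pays 76

76


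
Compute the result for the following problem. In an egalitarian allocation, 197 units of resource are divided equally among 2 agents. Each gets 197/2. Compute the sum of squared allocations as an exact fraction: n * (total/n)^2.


Step 1: Each agent's share = 197/2
Step 2: Square of each share = (197/2)^2 = 38809/4
Step 3: Sum of squares = 2 * 38809/4 = 38809/2

38809/2


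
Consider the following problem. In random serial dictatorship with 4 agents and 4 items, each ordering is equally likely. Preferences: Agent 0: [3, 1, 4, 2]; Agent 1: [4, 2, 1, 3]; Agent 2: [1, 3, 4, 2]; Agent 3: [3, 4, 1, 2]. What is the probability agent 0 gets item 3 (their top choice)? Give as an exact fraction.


Step 1: Agent 0 wants item 3
Step 2: There are 24 possible orderings of agents
Step 3: In 12 orderings, agent 0 gets item 3
Step 4: Probability = 12/24 = 1/2

1/2


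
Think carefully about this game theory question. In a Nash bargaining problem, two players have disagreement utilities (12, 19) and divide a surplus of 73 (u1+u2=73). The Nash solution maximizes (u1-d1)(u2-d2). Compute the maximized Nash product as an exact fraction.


Step 1: The Nash solution splits surplus symmetrically above the disagreement point
Step 2: u1 = (total + d1 - d2)/2 = (73 + 12 - 19)/2 = 33
Step 3: u2 = (total - d1 + d2)/2 = (73 - 12 + 19)/2 = 40
Step 4: Nash product = (33 - 12) * (40 - 19)
Step 5: = 21 * 21 = 441

441


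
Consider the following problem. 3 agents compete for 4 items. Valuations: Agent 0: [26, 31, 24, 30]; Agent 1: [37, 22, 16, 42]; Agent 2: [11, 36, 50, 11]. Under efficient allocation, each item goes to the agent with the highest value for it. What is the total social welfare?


Step 1: For each item, find the maximum value among all agents.
Step 2: Item 0 -> Agent 1 (value 37)
Step 3: Item 1 -> Agent 2 (value 36)
Step 4: Item 2 -> Agent 2 (value 50)
Step 5: Item 3 -> Agent 1 (value 42)
Step 6: Total welfare = 37 + 36 + 50 + 42 = 165

165


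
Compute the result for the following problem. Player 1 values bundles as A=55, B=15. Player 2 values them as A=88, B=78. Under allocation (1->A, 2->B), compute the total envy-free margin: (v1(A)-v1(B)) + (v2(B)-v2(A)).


Step 1: Player 1's margin = v1(A) - v1(B) = 55 - 15 = 40
Step 2: Player 2's margin = v2(B) - v2(A) = 78 - 88 = -10
Step 3: Total margin = 40 + -10 = 30

30


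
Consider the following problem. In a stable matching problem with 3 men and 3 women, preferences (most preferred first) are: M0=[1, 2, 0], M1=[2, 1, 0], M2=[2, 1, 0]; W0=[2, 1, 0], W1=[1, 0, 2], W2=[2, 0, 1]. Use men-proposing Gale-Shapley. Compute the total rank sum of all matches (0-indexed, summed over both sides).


Step 1: Run Gale-Shapley (men propose, women hold best offer):
  M0 proposes to W1; she accepts
  M1 proposes to W2; she accepts
  M2 proposes to W2; she switches from M1
  M1 proposes to W1; she switches from M0
  M0 proposes to W2; rejected
  M0 proposes to W0; she accepts
Step 2: Final matching: W0-M0, W1-M1, W2-M2
Step 3: 0-indexed ranks (man's rank of his match, then woman's): 2 + 2 + 1 + 0 + 0 + 0
Step 4: Total rank sum = 5

5


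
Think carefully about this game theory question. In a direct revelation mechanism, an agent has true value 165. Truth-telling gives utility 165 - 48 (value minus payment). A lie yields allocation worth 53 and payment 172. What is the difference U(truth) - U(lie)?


Step 1: U(truth) = value - payment = 165 - 48 = 117
Step 2: U(lie) = allocation - payment = 53 - 172 = -119
Step 3: IC gap = 117 - (-119) = 236

236


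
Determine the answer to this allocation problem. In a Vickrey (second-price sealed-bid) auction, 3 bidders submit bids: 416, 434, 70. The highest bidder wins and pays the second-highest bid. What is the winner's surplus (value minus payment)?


Step 1: Sort bids in descending order: 434, 416, 70
Step 2: The winning bid is the highest: 434
Step 3: The payment equals the second-highest bid: 416
Step 4: Surplus = winner's bid - payment = 434 - 416 = 18

18


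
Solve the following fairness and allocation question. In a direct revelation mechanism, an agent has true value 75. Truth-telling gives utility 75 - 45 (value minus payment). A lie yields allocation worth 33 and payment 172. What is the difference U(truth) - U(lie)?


Step 1: U(truth) = value - payment = 75 - 45 = 30
Step 2: U(lie) = allocation - payment = 33 - 172 = -139
Step 3: IC gap = 30 - (-139) = 169

169


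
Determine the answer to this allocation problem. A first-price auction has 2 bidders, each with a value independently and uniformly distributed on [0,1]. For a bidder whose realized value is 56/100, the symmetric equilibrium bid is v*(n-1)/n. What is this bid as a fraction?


Step 1: The symmetric BNE bidding function is b(v) = v * (n-1) / n
Step 2: Substitute v = 14/25 and n = 2
Step 3: b = 14/25 * 1/2
Step 4: b = 7/25

7/25


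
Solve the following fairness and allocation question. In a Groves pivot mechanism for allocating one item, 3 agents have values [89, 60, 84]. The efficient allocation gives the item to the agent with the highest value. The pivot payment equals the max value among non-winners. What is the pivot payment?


Step 1: The efficient winner is agent 0 with value 89
Step 2: Other agents' values: [60, 84]
Step 3: Pivot payment = max(others) = 84
Step 4: The winner pays 84

84


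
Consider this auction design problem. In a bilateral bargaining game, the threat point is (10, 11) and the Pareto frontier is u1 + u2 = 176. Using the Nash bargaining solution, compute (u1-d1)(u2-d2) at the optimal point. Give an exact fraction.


Step 1: The Nash solution splits surplus symmetrically above the disagreement point
Step 2: u1 = (total + d1 - d2)/2 = (176 + 10 - 11)/2 = 175/2
Step 3: u2 = (total - d1 + d2)/2 = (176 - 10 + 11)/2 = 177/2
Step 4: Nash product = (175/2 - 10) * (177/2 - 11)
Step 5: = 155/2 * 155/2 = 24025/4

24025/4


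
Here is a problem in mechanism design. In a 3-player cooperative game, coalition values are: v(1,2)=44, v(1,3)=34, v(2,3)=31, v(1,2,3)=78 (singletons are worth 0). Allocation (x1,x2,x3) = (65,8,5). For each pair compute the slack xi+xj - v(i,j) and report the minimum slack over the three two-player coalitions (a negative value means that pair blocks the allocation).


Step 1: Slack for coalition (1,2): x1+x2 - v12 = 73 - 44 = 29
Step 2: Slack for coalition (1,3): x1+x3 - v13 = 70 - 34 = 36
Step 3: Slack for coalition (2,3): x2+x3 - v23 = 13 - 31 = -18
Step 4: Minimum slack = min(29, 36, -18) = -18, attained by (2,3); coalition (2,3) can block (slack < 0), so the allocation is not in the core

-18


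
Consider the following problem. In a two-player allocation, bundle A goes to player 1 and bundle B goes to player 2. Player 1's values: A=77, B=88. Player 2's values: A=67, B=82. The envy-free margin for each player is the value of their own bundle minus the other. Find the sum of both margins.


Step 1: Player 1's margin = v1(A) - v1(B) = 77 - 88 = -11
Step 2: Player 2's margin = v2(B) - v2(A) = 82 - 67 = 15
Step 3: Total margin = -11 + 15 = 4

4


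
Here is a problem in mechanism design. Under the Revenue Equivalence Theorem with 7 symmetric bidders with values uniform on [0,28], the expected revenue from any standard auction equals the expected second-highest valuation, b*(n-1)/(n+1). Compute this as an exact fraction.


Step 1: By Revenue Equivalence, expected revenue = b*(n-1)/(n+1)
Step 2: Substituting n = 7, b = 28
Step 3: Revenue = 28*(7-1)/(7+1) = 28*6/8
Step 4: Revenue = 168/8 = 21

21


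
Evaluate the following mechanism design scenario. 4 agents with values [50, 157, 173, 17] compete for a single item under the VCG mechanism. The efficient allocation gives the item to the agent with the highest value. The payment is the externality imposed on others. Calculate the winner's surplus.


Step 1: The winner is the agent with the highest value: agent 2 with value 173
Step 2: Values of other agents: [50, 157, 17]
Step 3: VCG payment = max of others' values = 157
Step 4: Surplus = 173 - 157 = 16

16
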